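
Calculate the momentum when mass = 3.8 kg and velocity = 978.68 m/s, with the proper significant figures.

3.7 × 10³ kg·m/s

momentum = 3.8 kg × 978.68 m/s = 3718.984 kg·m/s.
3.8 has 2 significant figures; 978.68 has 5.
Division/multiplication keeps the fewest: 2 significant figures.
Rounded: 3.7 × 10³ kg·m/s.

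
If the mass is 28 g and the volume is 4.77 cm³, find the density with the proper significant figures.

5.9 g/cm³

density = 28 g ÷ 4.77 cm³ = 5.87002096436… g/cm³.
28 has 2 significant figures; 4.77 has 3.
Division/multiplication keeps the fewest: 2 significant figures.
Rounded: 5.9 g/cm³.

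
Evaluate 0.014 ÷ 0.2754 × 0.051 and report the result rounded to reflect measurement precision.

0.0026

0.014 ÷ 0.2754 × 0.051 = 0.00259259259259…
Multiplication/division keeps the fewest significant figures: 0.014 → 2 s.f., 0.2754 → 4 s.f., 0.051 → 2 s.f.; limit is 2.
Rounded to 2 significant figures: 0.0026.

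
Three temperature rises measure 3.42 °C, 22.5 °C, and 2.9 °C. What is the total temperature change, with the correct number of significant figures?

28.8 °C

3.42 °C + 22.5 °C + 2.9 °C = 28.82 °C.
Addition/subtraction keeps the fewest decimal places: 3.42 → 2 decimal places, 22.5 → 1 decimal place, 2.9 → 1 decimal place; limit is 1.
Rounded to 1 decimal place: 28.8 °C.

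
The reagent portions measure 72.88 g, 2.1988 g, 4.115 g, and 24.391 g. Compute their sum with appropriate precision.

72.88 g + 2.1988 g + 4.115 g + 24.391 g = 103.5848 g.
Addition/subtraction keeps the fewest decimal places: 72.88 → 2 decimal places, 2.1988 → 4 decimal places, 4.115 → 3 decimal places, 24.391 → 3 decimal places; limit is 2.
Rounded to 2 decimal places: 103.58 g.

103.58 g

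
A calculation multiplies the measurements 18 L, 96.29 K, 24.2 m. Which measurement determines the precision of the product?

18 L → 2 s.f.; 96.29 K → 4 s.f.; 24.2 m → 3 s.f.
The fewest is 2 significant figures, from 18 L.

18 L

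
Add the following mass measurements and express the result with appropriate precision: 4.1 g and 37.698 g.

41.8 g

4.1 g + 37.698 g = 41.798 g.
Addition/subtraction keeps the fewest decimal places: 4.1 → 1 decimal place, 37.698 → 3 decimal places; limit is 1.
Rounded to 1 decimal place: 41.8 g.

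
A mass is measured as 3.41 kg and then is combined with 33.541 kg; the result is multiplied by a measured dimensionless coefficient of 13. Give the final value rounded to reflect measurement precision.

4.8 × 10² kg

3.41 kg + 33.541 kg = 36.951 kg; the sum is limited to 2 decimal places (4 s.f.).
Carrying full precision, 36.951 × 13 = 480.363 kg; 13 has 2 s.f., so the result keeps min(4, 2) = 2 s.f.
Rounded to 2 significant figures: 4.8 × 10² kg.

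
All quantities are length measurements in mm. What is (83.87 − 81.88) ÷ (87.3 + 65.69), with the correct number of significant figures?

83.87 − 81.88 = 1.99, limited to 2 d.p. → 3 s.f.; 87.3 + 65.69 = 152.99, limited to 1 d.p. → 4 s.f.
Carrying full precision, 1.99 ÷ 152.99 = 0.0130073861037…; keep min(3, 4) = 3 s.f.
Rounded to 3 significant figures: 1.30 × 10⁻².

1.30 × 10⁻²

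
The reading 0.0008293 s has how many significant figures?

0.0008293: leading zeros are not significant.

4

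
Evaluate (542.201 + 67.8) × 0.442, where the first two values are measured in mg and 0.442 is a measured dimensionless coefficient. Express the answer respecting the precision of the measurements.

542.201 mg + 67.8 mg = 610.001 mg; the sum is limited to 1 decimal place (4 s.f.).
Carrying full precision, 610.001 × 0.442 = 269.620442 mg; 0.442 has 3 s.f., so the result keeps min(4, 3) = 3 s.f.
Rounded to 3 significant figures: 2.70 × 10² mg.

2.70 × 10² mg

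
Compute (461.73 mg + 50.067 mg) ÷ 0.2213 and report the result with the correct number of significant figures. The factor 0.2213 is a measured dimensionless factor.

2313 mg

461.73 mg + 50.067 mg = 511.797 mg; the sum is limited to 2 decimal places (5 s.f.).
Carrying full precision, 511.797 ÷ 0.2213 = 2312.68413918… mg; 0.2213 has 4 s.f., so the result keeps min(5, 4) = 4 s.f.
Rounded to 4 significant figures: 2313 mg.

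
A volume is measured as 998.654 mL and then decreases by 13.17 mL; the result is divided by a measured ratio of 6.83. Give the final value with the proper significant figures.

998.654 mL − 13.17 mL = 985.484 mL; the difference is limited to 2 decimal places (5 s.f.).
Carrying full precision, 985.484 ÷ 6.83 = 144.287554905… mL; 6.83 has 3 s.f., so the result keeps min(5, 3) = 3 s.f.
Rounded to 3 significant figures: 1.44 × 10² mL.

1.44 × 10² mL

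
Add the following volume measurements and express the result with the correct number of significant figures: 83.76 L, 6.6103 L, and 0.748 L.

91.12 L

83.76 L + 6.6103 L + 0.748 L = 91.1183 L.
Addition/subtraction keeps the fewest decimal places: 83.76 → 2 decimal places, 6.6103 → 4 decimal places, 0.748 → 3 decimal places; limit is 2.
Rounded to 2 decimal places: 91.12 L.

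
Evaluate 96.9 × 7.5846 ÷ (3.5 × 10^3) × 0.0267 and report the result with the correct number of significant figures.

0.0056

96.9 × 7.5846 ÷ (3.5 × 10^3) × 0.0267 = 0.00560660133086…
Multiplication/division keeps the fewest significant figures: 96.9 → 3 s.f., 7.5846 → 5 s.f., 3.5 × 10^3 → 2 s.f., 0.0267 → 3 s.f.; limit is 2.
Rounded to 2 significant figures: 0.0056.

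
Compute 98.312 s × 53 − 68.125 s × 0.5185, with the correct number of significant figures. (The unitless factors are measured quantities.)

5.2 × 10^3 s

98.312 × 53 = 5210.536 → 5.2 × 10^3 s (2 s.f., last digit at the 10^2 place).
68.125 × 0.5185 = 35.3228125 → 35.32 s (4 s.f., last digit at the 10^-2 place).
Difference: 5175.2131875 s; keep the coarser place, 10^2.
Result: 5.2 × 10^3 s.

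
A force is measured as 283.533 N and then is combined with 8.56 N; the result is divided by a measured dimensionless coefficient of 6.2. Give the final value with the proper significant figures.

283.533 N + 8.56 N = 292.093 N; the sum is limited to 2 decimal places (5 s.f.).
Carrying full precision, 292.093 ÷ 6.2 = 47.1117741935… N; 6.2 has 2 s.f., so the result keeps min(5, 2) = 2 s.f.
Rounded to 2 significant figures: 47 N.

47 N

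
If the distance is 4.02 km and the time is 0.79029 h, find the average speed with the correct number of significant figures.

average speed = 4.02 km ÷ 0.79029 h = 5.08674031052… km/h.
4.02 has 3 significant figures; 0.79029 has 5.
Division/multiplication keeps the fewest: 3 significant figures.
Rounded: 5.09 km/h.

5.09 km/h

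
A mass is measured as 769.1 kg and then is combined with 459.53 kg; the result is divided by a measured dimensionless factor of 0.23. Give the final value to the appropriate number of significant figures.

5.3 × 10^3 kg

769.1 kg + 459.53 kg = 1228.63 kg; the sum is limited to 1 decimal place (5 s.f.).
Carrying full precision, 1228.63 ÷ 0.23 = 5341.86956522… kg; 0.23 has 2 s.f., so the result keeps min(5, 2) = 2 s.f.
Rounded to 2 significant figures: 5.3 × 10^3 kg.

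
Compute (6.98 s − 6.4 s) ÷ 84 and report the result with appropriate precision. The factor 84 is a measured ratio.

0.007 s

6.98 s − 6.4 s = 0.58 s; the difference is limited to 1 decimal place (1 s.f.).
Carrying full precision, 0.58 ÷ 84 = 0.00690476190476… s; 84 has 2 s.f., so the result keeps min(1, 2) = 1 s.f.
Rounded to 1 significant figure: 0.007 s.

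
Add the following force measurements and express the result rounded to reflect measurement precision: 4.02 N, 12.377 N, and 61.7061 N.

4.02 N + 12.377 N + 61.7061 N = 78.1031 N.
Addition/subtraction keeps the fewest decimal places: 4.02 → 2 decimal places, 12.377 → 3 decimal places, 61.7061 → 4 decimal places; limit is 2.
Rounded to 2 decimal places: 78.10 N.

78.10 N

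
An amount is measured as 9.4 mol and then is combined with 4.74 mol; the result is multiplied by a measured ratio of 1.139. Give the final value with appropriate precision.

9.4 mol + 4.74 mol = 14.14 mol; the sum is limited to 1 decimal place (3 s.f.).
Carrying full precision, 14.14 × 1.139 = 16.10546 mol; 1.139 has 4 s.f., so the result keeps min(3, 4) = 3 s.f.
Rounded to 3 significant figures: 16.1 mol.

16.1 mol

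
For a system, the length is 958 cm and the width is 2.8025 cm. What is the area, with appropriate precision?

2.68 × 10³ cm²

area = 958 cm × 2.8025 cm = 2684.795 cm².
958 has 3 significant figures; 2.8025 has 5.
Division/multiplication keeps the fewest: 3 significant figures.
Rounded: 2.68 × 10³ cm².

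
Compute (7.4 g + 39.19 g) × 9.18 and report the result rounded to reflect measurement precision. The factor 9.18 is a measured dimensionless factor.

7.4 g + 39.19 g = 46.59 g; the sum is limited to 1 decimal place (3 s.f.).
Carrying full precision, 46.59 × 9.18 = 427.6962 g; 9.18 has 3 s.f., so the result keeps min(3, 3) = 3 s.f.
Rounded to 3 significant figures: 428 g.

428 g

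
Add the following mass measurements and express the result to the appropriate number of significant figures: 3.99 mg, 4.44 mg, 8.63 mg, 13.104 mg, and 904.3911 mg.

3.99 mg + 4.44 mg + 8.63 mg + 13.104 mg + 904.3911 mg = 934.5551 mg.
Addition/subtraction keeps the fewest decimal places: 3.99 → 2 decimal places, 4.44 → 2 decimal places, 8.63 → 2 decimal places, 13.104 → 3 decimal places, 904.3911 → 4 decimal places; limit is 2.
Rounded to 2 decimal places: 934.56 mg.

934.56 mg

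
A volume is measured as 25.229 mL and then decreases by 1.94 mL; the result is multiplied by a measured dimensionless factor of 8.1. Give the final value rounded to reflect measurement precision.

25.229 mL − 1.94 mL = 23.289 mL; the difference is limited to 2 decimal places (4 s.f.).
Carrying full precision, 23.289 × 8.1 = 188.6409 mL; 8.1 has 2 s.f., so the result keeps min(4, 2) = 2 s.f.
Rounded to 2 significant figures: 1.9 × 10² mL.

1.9 × 10² mL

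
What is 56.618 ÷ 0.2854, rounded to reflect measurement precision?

198.4

56.618 ÷ 0.2854 = 198.381219341…
Multiplication/division keeps the fewest significant figures: 56.618 → 5 s.f., 0.2854 → 4 s.f.; limit is 4.
Rounded to 4 significant figures: 198.4.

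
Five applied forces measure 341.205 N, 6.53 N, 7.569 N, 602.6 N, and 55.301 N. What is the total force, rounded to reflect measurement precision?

341.205 N + 6.53 N + 7.569 N + 602.6 N + 55.301 N = 1013.205 N.
Addition/subtraction keeps the fewest decimal places: 341.205 → 3 decimal places, 6.53 → 2 decimal places, 7.569 → 3 decimal places, 602.6 → 1 decimal place, 55.301 → 3 decimal places; limit is 1.
Rounded to 1 decimal place: 1013.2 N.

1013.2 N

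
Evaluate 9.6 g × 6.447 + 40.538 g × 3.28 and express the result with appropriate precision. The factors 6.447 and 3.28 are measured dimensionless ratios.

9.6 × 6.447 = 61.8912 → 62 g (2 s.f., last digit at the 10^0 place).
40.538 × 3.28 = 132.96464 → 133 g (3 s.f., last digit at the 10^0 place).
Sum: 194.85584 g; keep the coarser place, 10^0.
Result: 195 g.

195 g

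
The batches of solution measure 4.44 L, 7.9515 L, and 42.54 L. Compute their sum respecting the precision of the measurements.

54.93 L

4.44 L + 7.9515 L + 42.54 L = 54.9315 L.
Addition/subtraction keeps the fewest decimal places: 4.44 → 2 decimal places, 7.9515 → 4 decimal places, 42.54 → 2 decimal places; limit is 2.
Rounded to 2 decimal places: 54.93 L.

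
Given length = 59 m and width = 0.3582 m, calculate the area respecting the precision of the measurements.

21 m²

area = 59 m × 0.3582 m = 21.1338 m².
59 has 2 significant figures; 0.3582 has 4.
Division/multiplication keeps the fewest: 2 significant figures.
Rounded: 21 m².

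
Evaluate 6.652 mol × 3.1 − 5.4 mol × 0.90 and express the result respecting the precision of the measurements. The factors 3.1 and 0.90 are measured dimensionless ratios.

6.652 × 3.1 = 20.6212 → 21 mol (2 s.f., last digit at the 10^0 place).
5.4 × 0.90 = 4.86 → 4.9 mol (2 s.f., last digit at the 10^-1 place).
Difference: 15.7612 mol; keep the coarser place, 10^0.
Result: 16 mol.

16 mol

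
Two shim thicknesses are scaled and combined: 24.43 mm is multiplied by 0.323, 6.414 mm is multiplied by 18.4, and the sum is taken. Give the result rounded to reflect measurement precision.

24.43 × 0.323 = 7.89089 → 7.89 mm (3 s.f., last digit at the 10^-2 place).
6.414 × 18.4 = 118.0176 → 118 mm (3 s.f., last digit at the 10^0 place).
Sum: 125.90849 mm; keep the coarser place, 10^0.
Result: 126 mm.

126 mm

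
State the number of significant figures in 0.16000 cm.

5

0.16000: leading zeros are not significant; trailing zeros after a decimal point are significant.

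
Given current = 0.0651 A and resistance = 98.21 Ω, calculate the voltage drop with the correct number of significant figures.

6.39 V

voltage drop = 0.0651 A × 98.21 Ω = 6.393471 V.
0.0651 has 3 significant figures; 98.21 has 4.
Division/multiplication keeps the fewest: 3 significant figures.
Rounded: 6.39 V.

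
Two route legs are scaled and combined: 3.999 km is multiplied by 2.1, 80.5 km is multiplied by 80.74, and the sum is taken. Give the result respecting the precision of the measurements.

3.999 × 2.1 = 8.3979 → 8.4 km (2 s.f., last digit at the 10^-1 place).
80.5 × 80.74 = 6499.57 → 6.50 × 10³ km (3 s.f., last digit at the 10^1 place).
Sum: 6507.9679 km; keep the coarser place, 10^1.
Result: 6.51 × 10³ km.

6.51 × 10³ km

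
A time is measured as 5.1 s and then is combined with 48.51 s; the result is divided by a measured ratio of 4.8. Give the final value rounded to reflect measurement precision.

5.1 s + 48.51 s = 53.61 s; the sum is limited to 1 decimal place (3 s.f.).
Carrying full precision, 53.61 ÷ 4.8 = 11.16875 s; 4.8 has 2 s.f., so the result keeps min(3, 2) = 2 s.f.
Rounded to 2 significant figures: 11 s.

11 s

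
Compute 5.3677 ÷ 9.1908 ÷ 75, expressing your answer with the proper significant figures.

5.3677 ÷ 9.1908 ÷ 75 = 0.00778706242474…
Multiplication/division keeps the fewest significant figures: 5.3677 → 5 s.f., 9.1908 → 5 s.f., 75 → 2 s.f.; limit is 2.
Rounded to 2 significant figures: 0.0078.

0.0078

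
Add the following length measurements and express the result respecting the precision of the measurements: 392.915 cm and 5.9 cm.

392.915 cm + 5.9 cm = 398.815 cm.
Addition/subtraction keeps the fewest decimal places: 392.915 → 3 decimal places, 5.9 → 1 decimal place; limit is 1.
Rounded to 1 decimal place: 398.8 cm.

398.8 cm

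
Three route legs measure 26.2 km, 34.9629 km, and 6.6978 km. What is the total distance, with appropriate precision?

67.9 km

26.2 km + 34.9629 km + 6.6978 km = 67.8607 km.
Addition/subtraction keeps the fewest decimal places: 26.2 → 1 decimal place, 34.9629 → 4 decimal places, 6.6978 → 4 decimal places; limit is 1.
Rounded to 1 decimal place: 67.9 km.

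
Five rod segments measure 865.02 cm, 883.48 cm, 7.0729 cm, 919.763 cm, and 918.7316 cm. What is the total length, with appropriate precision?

3594.07 cm

865.02 cm + 883.48 cm + 7.0729 cm + 919.763 cm + 918.7316 cm = 3594.0675 cm.
Addition/subtraction keeps the fewest decimal places: 865.02 → 2 decimal places, 883.48 → 2 decimal places, 7.0729 → 4 decimal places, 919.763 → 3 decimal places, 918.7316 → 4 decimal places; limit is 2.
Rounded to 2 decimal places: 3594.07 cm.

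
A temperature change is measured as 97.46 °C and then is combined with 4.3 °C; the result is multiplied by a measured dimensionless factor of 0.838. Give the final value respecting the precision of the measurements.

85.3 °C

97.46 °C + 4.3 °C = 101.76 °C; the sum is limited to 1 decimal place (4 s.f.).
Carrying full precision, 101.76 × 0.838 = 85.27488 °C; 0.838 has 3 s.f., so the result keeps min(4, 3) = 3 s.f.
Rounded to 3 significant figures: 85.3 °C.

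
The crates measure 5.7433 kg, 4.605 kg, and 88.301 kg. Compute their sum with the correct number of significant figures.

98.649 kg

5.7433 kg + 4.605 kg + 88.301 kg = 98.6493 kg.
Addition/subtraction keeps the fewest decimal places: 5.7433 → 4 decimal places, 4.605 → 3 decimal places, 88.301 → 3 decimal places; limit is 3.
Rounded to 3 decimal places: 98.649 kg.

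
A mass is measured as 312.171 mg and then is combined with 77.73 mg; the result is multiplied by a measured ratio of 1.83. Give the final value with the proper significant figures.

312.171 mg + 77.73 mg = 389.901 mg; the sum is limited to 2 decimal places (5 s.f.).
Carrying full precision, 389.901 × 1.83 = 713.51883 mg; 1.83 has 3 s.f., so the result keeps min(5, 3) = 3 s.f.
Rounded to 3 significant figures: 714 mg.

714 mg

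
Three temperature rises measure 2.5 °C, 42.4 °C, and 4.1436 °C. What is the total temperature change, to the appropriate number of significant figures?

2.5 °C + 42.4 °C + 4.1436 °C = 49.0436 °C.
Addition/subtraction keeps the fewest decimal places: 2.5 → 1 decimal place, 42.4 → 1 decimal place, 4.1436 → 4 decimal places; limit is 1.
Rounded to 1 decimal place: 49.0 °C.

49.0 °C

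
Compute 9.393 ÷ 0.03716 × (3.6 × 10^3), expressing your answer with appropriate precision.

9.1 × 10^5

9.393 ÷ 0.03716 × (3.6 × 10^3) = 909978.471475…
Multiplication/division keeps the fewest significant figures: 9.393 → 4 s.f., 0.03716 → 4 s.f., 3.6 × 10^3 → 2 s.f.; limit is 2.
Rounded to 2 significant figures: 9.1 × 10^5.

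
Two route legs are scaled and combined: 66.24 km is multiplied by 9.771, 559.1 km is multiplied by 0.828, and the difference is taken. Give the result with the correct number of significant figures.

66.24 × 9.771 = 647.23104 → 647.2 km (4 s.f., last digit at the 10^-1 place).
559.1 × 0.828 = 462.9348 → 463 km (3 s.f., last digit at the 10^0 place).
Difference: 184.29624 km; keep the coarser place, 10^0.
Result: 184 km.

184 km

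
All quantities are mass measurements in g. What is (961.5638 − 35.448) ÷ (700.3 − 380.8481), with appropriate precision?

961.5638 − 35.448 = 926.1158, limited to 3 d.p. → 6 s.f.; 700.3 − 380.8481 = 319.4519, limited to 1 d.p. → 4 s.f.
Carrying full precision, 926.1158 ÷ 319.4519 = 2.8990774511…; keep min(6, 4) = 4 s.f.
Rounded to 4 significant figures: 2.899.

2.899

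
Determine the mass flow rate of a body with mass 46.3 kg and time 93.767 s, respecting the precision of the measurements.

mass flow rate = 46.3 kg ÷ 93.767 s = 0.493777128414… kg/s.
46.3 has 3 significant figures; 93.767 has 5.
Division/multiplication keeps the fewest: 3 significant figures.
Rounded: 0.494 kg/s.

0.494 kg/s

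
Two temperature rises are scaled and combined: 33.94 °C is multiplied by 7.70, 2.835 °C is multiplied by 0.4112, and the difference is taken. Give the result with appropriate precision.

33.94 × 7.70 = 261.338 → 261 °C (3 s.f., last digit at the 10^0 place).
2.835 × 0.4112 = 1.165752 → 1.166 °C (4 s.f., last digit at the 10^-3 place).
Difference: 260.172248 °C; keep the coarser place, 10^0.
Result: 260. °C.

260. °C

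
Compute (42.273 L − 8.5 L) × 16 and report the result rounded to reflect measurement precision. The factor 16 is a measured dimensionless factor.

5.4 × 10^2 L

42.273 L − 8.5 L = 33.773 L; the difference is limited to 1 decimal place (3 s.f.).
Carrying full precision, 33.773 × 16 = 540.368 L; 16 has 2 s.f., so the result keeps min(3, 2) = 2 s.f.
Rounded to 2 significant figures: 5.4 × 10^2 L.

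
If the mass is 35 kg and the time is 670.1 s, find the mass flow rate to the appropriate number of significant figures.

0.052 kg/s

mass flow rate = 35 kg ÷ 670.1 s = 0.052231010297… kg/s.
35 has 2 significant figures; 670.1 has 4.
Division/multiplication keeps the fewest: 2 significant figures.
Rounded: 0.052 kg/s.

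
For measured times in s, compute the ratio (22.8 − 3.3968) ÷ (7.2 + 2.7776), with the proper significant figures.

1.94

22.8 − 3.3968 = 19.4032, limited to 1 d.p. → 3 s.f.; 7.2 + 2.7776 = 9.9776, limited to 1 d.p. → 3 s.f.
Carrying full precision, 19.4032 ÷ 9.9776 = 1.94467607441…; keep min(3, 3) = 3 s.f.
Rounded to 3 significant figures: 1.94.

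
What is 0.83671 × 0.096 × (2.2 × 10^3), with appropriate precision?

0.83671 × 0.096 × (2.2 × 10^3) = 176.713152
Multiplication/division keeps the fewest significant figures: 0.83671 → 5 s.f., 0.096 → 2 s.f., 2.2 × 10^3 → 2 s.f.; limit is 2.
Rounded to 2 significant figures: 1.8 × 10^2.

1.8 × 10^2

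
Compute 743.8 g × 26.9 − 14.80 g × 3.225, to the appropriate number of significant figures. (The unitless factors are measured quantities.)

743.8 × 26.9 = 20008.22 → 2.00 × 10^4 g (3 s.f., last digit at the 10^2 place).
14.80 × 3.225 = 47.73 → 47.73 g (4 s.f., last digit at the 10^-2 place).
Difference: 19960.49 g; keep the coarser place, 10^2.
Result: 2.00 × 10^4 g.

2.00 × 10^4 g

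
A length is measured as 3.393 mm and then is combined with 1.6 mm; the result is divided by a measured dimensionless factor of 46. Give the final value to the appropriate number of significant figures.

1.1 × 10⁻¹ mm

3.393 mm + 1.6 mm = 4.993 mm; the sum is limited to 1 decimal place (2 s.f.).
Carrying full precision, 4.993 ÷ 46 = 0.108543478261… mm; 46 has 2 s.f., so the result keeps min(2, 2) = 2 s.f.
Rounded to 2 significant figures: 1.1 × 10⁻¹ mm.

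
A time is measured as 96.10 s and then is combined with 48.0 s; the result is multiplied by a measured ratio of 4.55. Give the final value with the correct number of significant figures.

96.10 s + 48.0 s = 144.10 s; the sum is limited to 1 decimal place (4 s.f.).
Carrying full precision, 144.10 × 4.55 = 655.655 s; 4.55 has 3 s.f., so the result keeps min(4, 3) = 3 s.f.
Rounded to 3 significant figures: 656 s.

656 s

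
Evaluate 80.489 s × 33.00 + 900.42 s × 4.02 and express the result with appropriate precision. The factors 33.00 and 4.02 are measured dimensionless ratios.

80.489 × 33.00 = 2656.137 → 2656 s (4 s.f., last digit at the 10^0 place).
900.42 × 4.02 = 3619.6884 → 3.62 × 10^3 s (3 s.f., last digit at the 10^1 place).
Sum: 6275.8254 s; keep the coarser place, 10^1.
Result: 6.28 × 10^3 s.

6.28 × 10^3 s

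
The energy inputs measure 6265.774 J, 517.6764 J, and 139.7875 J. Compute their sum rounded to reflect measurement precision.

6265.774 J + 517.6764 J + 139.7875 J = 6923.2379 J.
Addition/subtraction keeps the fewest decimal places: 6265.774 → 3 decimal places, 517.6764 → 4 decimal places, 139.7875 → 4 decimal places; limit is 3.
Rounded to 3 decimal places: 6923.238 J.

6923.238 J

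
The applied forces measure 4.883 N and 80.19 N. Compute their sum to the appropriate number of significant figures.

4.883 N + 80.19 N = 85.073 N.
Addition/subtraction keeps the fewest decimal places: 4.883 → 3 decimal places, 80.19 → 2 decimal places; limit is 2.
Rounded to 2 decimal places: 85.07 N.

85.07 N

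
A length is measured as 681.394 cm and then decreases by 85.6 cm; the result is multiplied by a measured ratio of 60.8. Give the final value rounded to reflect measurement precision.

681.394 cm − 85.6 cm = 595.794 cm; the difference is limited to 1 decimal place (4 s.f.).
Carrying full precision, 595.794 × 60.8 = 36224.2752 cm; 60.8 has 3 s.f., so the result keeps min(4, 3) = 3 s.f.
Rounded to 3 significant figures: 3.62 × 10⁴ cm.

3.62 × 10⁴ cm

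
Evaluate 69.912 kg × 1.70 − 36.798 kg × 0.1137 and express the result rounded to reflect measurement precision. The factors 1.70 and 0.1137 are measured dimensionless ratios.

1.15 × 10² kg

69.912 × 1.70 = 118.8504 → 119 kg (3 s.f., last digit at the 10^0 place).
36.798 × 0.1137 = 4.1839326 → 4.184 kg (4 s.f., last digit at the 10^-3 place).
Difference: 114.6664674 kg; keep the coarser place, 10^0.
Result: 1.15 × 10² kg.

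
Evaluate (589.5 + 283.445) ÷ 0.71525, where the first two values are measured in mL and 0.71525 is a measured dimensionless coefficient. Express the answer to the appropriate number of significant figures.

589.5 mL + 283.445 mL = 872.945 mL; the sum is limited to 1 decimal place (4 s.f.).
Carrying full precision, 872.945 ÷ 0.71525 = 1220.47535827… mL; 0.71525 has 5 s.f., so the result keeps min(4, 5) = 4 s.f.
Rounded to 4 significant figures: 1.220 × 10^3 mL.

1.220 × 10^3 mL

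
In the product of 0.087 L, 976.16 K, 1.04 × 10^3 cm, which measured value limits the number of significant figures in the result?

0.087 L → 2 s.f.; 976.16 K → 5 s.f.; 1.04 × 10^3 cm → 3 s.f.
The fewest is 2 significant figures, from 0.087 L.

0.087 L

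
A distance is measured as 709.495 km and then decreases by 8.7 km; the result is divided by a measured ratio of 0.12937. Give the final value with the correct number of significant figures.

709.495 km − 8.7 km = 700.795 km; the difference is limited to 1 decimal place (4 s.f.).
Carrying full precision, 700.795 ÷ 0.12937 = 5416.98229883… km; 0.12937 has 5 s.f., so the result keeps min(4, 5) = 4 s.f.
Rounded to 4 significant figures: 5417 km.

5417 km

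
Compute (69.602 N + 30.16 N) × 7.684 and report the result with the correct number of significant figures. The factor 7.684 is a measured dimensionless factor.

69.602 N + 30.16 N = 99.762 N; the sum is limited to 2 decimal places (4 s.f.).
Carrying full precision, 99.762 × 7.684 = 766.571208 N; 7.684 has 4 s.f., so the result keeps min(4, 4) = 4 s.f.
Rounded to 4 significant figures: 766.6 N.

766.6 N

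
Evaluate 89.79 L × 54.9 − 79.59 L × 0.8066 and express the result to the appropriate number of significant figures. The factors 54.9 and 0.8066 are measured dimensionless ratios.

89.79 × 54.9 = 4929.471 → 4.93 × 10^3 L (3 s.f., last digit at the 10^1 place).
79.59 × 0.8066 = 64.197294 → 64.20 L (4 s.f., last digit at the 10^-2 place).
Difference: 4865.273706 L; keep the coarser place, 10^1.
Result: 4.87 × 10^3 L.

4.87 × 10^3 L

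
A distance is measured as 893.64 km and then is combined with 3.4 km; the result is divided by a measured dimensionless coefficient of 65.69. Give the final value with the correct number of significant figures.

13.66 km

893.64 km + 3.4 km = 897.04 km; the sum is limited to 1 decimal place (4 s.f.).
Carrying full precision, 897.04 ÷ 65.69 = 13.6556553509… km; 65.69 has 4 s.f., so the result keeps min(4, 4) = 4 s.f.
Rounded to 4 significant figures: 13.66 km.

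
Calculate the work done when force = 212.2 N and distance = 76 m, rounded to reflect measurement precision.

work done = 212.2 N × 76 m = 16127.2 J.
212.2 has 4 significant figures; 76 has 2.
Division/multiplication keeps the fewest: 2 significant figures.
Rounded: 1.6 × 10⁴ J.

1.6 × 10⁴ J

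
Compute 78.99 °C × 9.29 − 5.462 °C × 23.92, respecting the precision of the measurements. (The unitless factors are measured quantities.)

603 °C

78.99 × 9.29 = 733.8171 → 734 °C (3 s.f., last digit at the 10^0 place).
5.462 × 23.92 = 130.65104 → 130.7 °C (4 s.f., last digit at the 10^-1 place).
Difference: 603.16606 °C; keep the coarser place, 10^0.
Result: 603 °C.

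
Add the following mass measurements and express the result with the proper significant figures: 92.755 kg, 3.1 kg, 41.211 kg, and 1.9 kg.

92.755 kg + 3.1 kg + 41.211 kg + 1.9 kg = 138.966 kg.
Addition/subtraction keeps the fewest decimal places: 92.755 → 3 decimal places, 3.1 → 1 decimal place, 41.211 → 3 decimal places, 1.9 → 1 decimal place; limit is 1.
Rounded to 1 decimal place: 139.0 kg.

139.0 kg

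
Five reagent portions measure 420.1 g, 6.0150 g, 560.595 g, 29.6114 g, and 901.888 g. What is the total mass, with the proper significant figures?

1918.2 g

420.1 g + 6.0150 g + 560.595 g + 29.6114 g + 901.888 g = 1918.2094 g.
Addition/subtraction keeps the fewest decimal places: 420.1 → 1 decimal place, 6.0150 → 4 decimal places, 560.595 → 3 decimal places, 29.6114 → 4 decimal places, 901.888 → 3 decimal places; limit is 1.
Rounded to 1 decimal place: 1918.2 g.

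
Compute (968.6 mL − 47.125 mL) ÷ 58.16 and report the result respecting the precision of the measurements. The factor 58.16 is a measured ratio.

968.6 mL − 47.125 mL = 921.475 mL; the difference is limited to 1 decimal place (4 s.f.).
Carrying full precision, 921.475 ÷ 58.16 = 15.8437929849… mL; 58.16 has 4 s.f., so the result keeps min(4, 4) = 4 s.f.
Rounded to 4 significant figures: 15.84 mL.

15.84 mL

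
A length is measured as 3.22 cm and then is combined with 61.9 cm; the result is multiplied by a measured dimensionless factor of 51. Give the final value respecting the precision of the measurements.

3.3 × 10^3 cm

3.22 cm + 61.9 cm = 65.12 cm; the sum is limited to 1 decimal place (3 s.f.).
Carrying full precision, 65.12 × 51 = 3321.12 cm; 51 has 2 s.f., so the result keeps min(3, 2) = 2 s.f.
Rounded to 2 significant figures: 3.3 × 10^3 cm.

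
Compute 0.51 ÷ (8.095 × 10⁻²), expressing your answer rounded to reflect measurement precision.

0.51 ÷ (8.095 × 10⁻²) = 6.30018529957…
Multiplication/division keeps the fewest significant figures: 0.51 → 2 s.f., 8.095 × 10⁻² → 4 s.f.; limit is 2.
Rounded to 2 significant figures: 6.3.

6.3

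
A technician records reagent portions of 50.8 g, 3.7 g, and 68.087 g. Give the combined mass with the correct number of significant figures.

50.8 g + 3.7 g + 68.087 g = 122.587 g.
Addition/subtraction keeps the fewest decimal places: 50.8 → 1 decimal place, 3.7 → 1 decimal place, 68.087 → 3 decimal places; limit is 1.
Rounded to 1 decimal place: 122.6 g.

122.6 g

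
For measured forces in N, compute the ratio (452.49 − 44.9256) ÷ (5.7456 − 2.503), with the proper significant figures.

452.49 − 44.9256 = 407.5644, limited to 2 d.p. → 5 s.f.; 5.7456 − 2.503 = 3.2426, limited to 3 d.p. → 4 s.f.
Carrying full precision, 407.5644 ÷ 3.2426 = 125.690618639…; keep min(5, 4) = 4 s.f.
Rounded to 4 significant figures: 125.7.

125.7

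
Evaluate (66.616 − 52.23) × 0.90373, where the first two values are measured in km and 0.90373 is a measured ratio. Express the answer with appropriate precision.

13.00 km

66.616 km − 52.23 km = 14.386 km; the difference is limited to 2 decimal places (4 s.f.).
Carrying full precision, 14.386 × 0.90373 = 13.00105978 km; 0.90373 has 5 s.f., so the result keeps min(4, 5) = 4 s.f.
Rounded to 4 significant figures: 13.00 km.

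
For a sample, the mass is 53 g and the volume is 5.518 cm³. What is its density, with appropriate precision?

9.6 g/cm³

density = 53 g ÷ 5.518 cm³ = 9.60492932222… g/cm³.
53 has 2 significant figures; 5.518 has 4.
Division/multiplication keeps the fewest: 2 significant figures.
Rounded: 9.6 g/cm³.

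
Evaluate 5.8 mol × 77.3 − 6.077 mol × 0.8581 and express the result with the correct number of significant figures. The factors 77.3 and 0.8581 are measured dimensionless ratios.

5.8 × 77.3 = 448.34 → 4.5 × 10^2 mol (2 s.f., last digit at the 10^1 place).
6.077 × 0.8581 = 5.2146737 → 5.215 mol (4 s.f., last digit at the 10^-3 place).
Difference: 443.1253263 mol; keep the coarser place, 10^1.
Result: 4.4 × 10^2 mol.

4.4 × 10^2 mol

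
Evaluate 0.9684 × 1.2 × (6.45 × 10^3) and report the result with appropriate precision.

7.5 × 10^3

0.9684 × 1.2 × (6.45 × 10^3) = 7495.416
Multiplication/division keeps the fewest significant figures: 0.9684 → 4 s.f., 1.2 → 2 s.f., 6.45 × 10^3 → 3 s.f.; limit is 2.
Rounded to 2 significant figures: 7.5 × 10^3.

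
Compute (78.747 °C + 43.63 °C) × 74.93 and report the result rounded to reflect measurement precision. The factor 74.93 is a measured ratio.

78.747 °C + 43.63 °C = 122.377 °C; the sum is limited to 2 decimal places (5 s.f.).
Carrying full precision, 122.377 × 74.93 = 9169.70861 °C; 74.93 has 4 s.f., so the result keeps min(5, 4) = 4 s.f.
Rounded to 4 significant figures: 9170. °C.

9170. °C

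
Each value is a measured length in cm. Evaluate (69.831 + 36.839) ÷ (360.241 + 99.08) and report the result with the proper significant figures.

69.831 + 36.839 = 106.670, limited to 3 d.p. → 6 s.f.; 360.241 + 99.08 = 459.321, limited to 2 d.p. → 5 s.f.
Carrying full precision, 106.670 ÷ 459.321 = 0.232234102077…; keep min(6, 5) = 5 s.f.
Rounded to 5 significant figures: 0.23223.

0.23223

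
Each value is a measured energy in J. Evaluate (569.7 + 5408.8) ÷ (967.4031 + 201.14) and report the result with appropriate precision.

5.1162

569.7 + 5408.8 = 5978.5, limited to 1 d.p. → 5 s.f.; 967.4031 + 201.14 = 1168.5431, limited to 2 d.p. → 6 s.f.
Carrying full precision, 5978.5 ÷ 1168.5431 = 5.11619982181…; keep min(5, 6) = 5 s.f.
Rounded to 5 significant figures: 5.1162.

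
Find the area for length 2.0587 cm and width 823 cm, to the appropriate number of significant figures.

area = 2.0587 cm × 823 cm = 1694.3101 cm².
2.0587 has 5 significant figures; 823 has 3.
Division/multiplication keeps the fewest: 3 significant figures.
Rounded: 1.69 × 10^3 cm².

1.69 × 10^3 cm²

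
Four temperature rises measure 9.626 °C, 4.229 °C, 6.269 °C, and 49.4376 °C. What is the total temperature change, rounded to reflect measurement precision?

69.562 °C

9.626 °C + 4.229 °C + 6.269 °C + 49.4376 °C = 69.5616 °C.
Addition/subtraction keeps the fewest decimal places: 9.626 → 3 decimal places, 4.229 → 3 decimal places, 6.269 → 3 decimal places, 49.4376 → 4 decimal places; limit is 3.
Rounded to 3 decimal places: 69.562 °C.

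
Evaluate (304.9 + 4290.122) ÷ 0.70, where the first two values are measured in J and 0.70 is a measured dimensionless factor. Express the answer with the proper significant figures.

6.6 × 10³ J

304.9 J + 4290.122 J = 4595.022 J; the sum is limited to 1 decimal place (5 s.f.).
Carrying full precision, 4595.022 ÷ 0.70 = 6564.31714286… J; 0.70 has 2 s.f., so the result keeps min(5, 2) = 2 s.f.
Rounded to 2 significant figures: 6.6 × 10³ J.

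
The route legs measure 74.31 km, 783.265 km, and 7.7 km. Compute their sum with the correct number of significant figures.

865.3 km

74.31 km + 783.265 km + 7.7 km = 865.275 km.
Addition/subtraction keeps the fewest decimal places: 74.31 → 2 decimal places, 783.265 → 3 decimal places, 7.7 → 1 decimal place; limit is 1.
Rounded to 1 decimal place: 865.3 km.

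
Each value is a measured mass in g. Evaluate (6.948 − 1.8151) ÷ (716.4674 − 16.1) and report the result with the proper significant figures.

6.948 − 1.8151 = 5.1329, limited to 3 d.p. → 4 s.f.; 716.4674 − 16.1 = 700.3674, limited to 1 d.p. → 4 s.f.
Carrying full precision, 5.1329 ÷ 700.3674 = 0.00732886767716…; keep min(4, 4) = 4 s.f.
Rounded to 4 significant figures: 7.329 × 10⁻³.

7.329 × 10⁻³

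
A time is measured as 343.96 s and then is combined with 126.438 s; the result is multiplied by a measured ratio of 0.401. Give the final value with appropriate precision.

343.96 s + 126.438 s = 470.398 s; the sum is limited to 2 decimal places (5 s.f.).
Carrying full precision, 470.398 × 0.401 = 188.629598 s; 0.401 has 3 s.f., so the result keeps min(5, 3) = 3 s.f.
Rounded to 3 significant figures: 189 s.

189 s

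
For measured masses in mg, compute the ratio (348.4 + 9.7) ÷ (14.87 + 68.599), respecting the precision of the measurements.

4.290

348.4 + 9.7 = 358.1, limited to 1 d.p. → 4 s.f.; 14.87 + 68.599 = 83.469, limited to 2 d.p. → 4 s.f.
Carrying full precision, 358.1 ÷ 83.469 = 4.29021552912…; keep min(4, 4) = 4 s.f.
Rounded to 4 significant figures: 4.290.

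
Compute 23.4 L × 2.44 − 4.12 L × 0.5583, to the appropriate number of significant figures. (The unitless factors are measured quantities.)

54.8 L

23.4 × 2.44 = 57.096 → 57.1 L (3 s.f., last digit at the 10^-1 place).
4.12 × 0.5583 = 2.300196 → 2.30 L (3 s.f., last digit at the 10^-2 place).
Difference: 54.795804 L; keep the coarser place, 10^-1.
Result: 54.8 L.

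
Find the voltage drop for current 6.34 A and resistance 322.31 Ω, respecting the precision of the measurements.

2.04 × 10^3 V

voltage drop = 6.34 A × 322.31 Ω = 2043.4454 V.
6.34 has 3 significant figures; 322.31 has 5.
Division/multiplication keeps the fewest: 3 significant figures.
Rounded: 2.04 × 10^3 V.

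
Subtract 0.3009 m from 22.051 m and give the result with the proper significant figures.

22.051 m − 0.3009 m = 21.7501 m.
Addition/subtraction keeps the fewest decimal places: 22.051 → 3 decimal places, 0.3009 → 4 decimal places; limit is 3.
Rounded to 3 decimal places: 21.750 m.

21.750 m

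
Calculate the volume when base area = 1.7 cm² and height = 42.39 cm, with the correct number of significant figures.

volume = 1.7 cm² × 42.39 cm = 72.063 cm³.
1.7 has 2 significant figures; 42.39 has 4.
Division/multiplication keeps the fewest: 2 significant figures.
Rounded: 72 cm³.

72 cm³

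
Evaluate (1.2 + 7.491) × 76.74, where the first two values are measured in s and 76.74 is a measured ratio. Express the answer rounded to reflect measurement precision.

1.2 s + 7.491 s = 8.691 s; the sum is limited to 1 decimal place (2 s.f.).
Carrying full precision, 8.691 × 76.74 = 666.94734 s; 76.74 has 4 s.f., so the result keeps min(2, 4) = 2 s.f.
Rounded to 2 significant figures: 6.7 × 10^2 s.

6.7 × 10^2 s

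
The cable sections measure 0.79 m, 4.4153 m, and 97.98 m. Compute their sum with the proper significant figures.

103.19 m

0.79 m + 4.4153 m + 97.98 m = 103.1853 m.
Addition/subtraction keeps the fewest decimal places: 0.79 → 2 decimal places, 4.4153 → 4 decimal places, 97.98 → 2 decimal places; limit is 2.
Rounded to 2 decimal places: 103.19 m.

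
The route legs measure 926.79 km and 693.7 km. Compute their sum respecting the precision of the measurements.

1620.5 km

926.79 km + 693.7 km = 1620.49 km.
Addition/subtraction keeps the fewest decimal places: 926.79 → 2 decimal places, 693.7 → 1 decimal place; limit is 1.
Rounded to 1 decimal place: 1620.5 km.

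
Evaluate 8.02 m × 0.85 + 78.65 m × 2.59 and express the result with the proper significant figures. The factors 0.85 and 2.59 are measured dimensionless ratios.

211 m

8.02 × 0.85 = 6.817 → 6.8 m (2 s.f., last digit at the 10^-1 place).
78.65 × 2.59 = 203.7035 → 204 m (3 s.f., last digit at the 10^0 place).
Sum: 210.5205 m; keep the coarser place, 10^0.
Result: 211 m.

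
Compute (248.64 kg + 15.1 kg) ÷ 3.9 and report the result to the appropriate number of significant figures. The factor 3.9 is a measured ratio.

68 kg

248.64 kg + 15.1 kg = 263.74 kg; the sum is limited to 1 decimal place (4 s.f.).
Carrying full precision, 263.74 ÷ 3.9 = 67.6256410256… kg; 3.9 has 2 s.f., so the result keeps min(4, 2) = 2 s.f.
Rounded to 2 significant figures: 68 kg.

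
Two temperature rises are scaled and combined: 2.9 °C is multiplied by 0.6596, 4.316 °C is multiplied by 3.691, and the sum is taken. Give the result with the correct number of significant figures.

2.9 × 0.6596 = 1.91284 → 1.9 °C (2 s.f., last digit at the 10^-1 place).
4.316 × 3.691 = 15.930356 → 15.93 °C (4 s.f., last digit at the 10^-2 place).
Sum: 17.843196 °C; keep the coarser place, 10^-1.
Result: 17.8 °C.

17.8 °C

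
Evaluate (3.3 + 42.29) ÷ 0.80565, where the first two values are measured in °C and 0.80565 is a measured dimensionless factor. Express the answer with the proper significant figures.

3.3 °C + 42.29 °C = 45.59 °C; the sum is limited to 1 decimal place (3 s.f.).
Carrying full precision, 45.59 ÷ 0.80565 = 56.5878483212… °C; 0.80565 has 5 s.f., so the result keeps min(3, 5) = 3 s.f.
Rounded to 3 significant figures: 56.6 °C.

56.6 °C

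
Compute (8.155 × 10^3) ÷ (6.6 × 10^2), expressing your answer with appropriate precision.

(8.155 × 10^3) ÷ (6.6 × 10^2) = 12.3560606061…
Multiplication/division keeps the fewest significant figures: 8.155 × 10^3 → 4 s.f., 6.6 × 10^2 → 2 s.f.; limit is 2.
Rounded to 2 significant figures: 12.

12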